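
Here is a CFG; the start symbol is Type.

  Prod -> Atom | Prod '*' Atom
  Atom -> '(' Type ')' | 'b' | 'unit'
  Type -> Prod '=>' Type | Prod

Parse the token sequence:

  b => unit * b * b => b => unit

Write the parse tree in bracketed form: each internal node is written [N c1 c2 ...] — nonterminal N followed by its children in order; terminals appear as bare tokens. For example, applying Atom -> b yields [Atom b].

[Type [Prod [Atom b]] => [Type [Prod [Prod [Prod [Atom unit]] * [Atom b]] * [Atom b]] => [Type [Prod [Atom b]] => [Type [Prod [Atom unit]]]]]]

Type
Prod => Type
Atom => Type
b => Type
b => Prod => Type
b => Prod * Atom => Type
b => Prod * Atom * Atom => Type
b => Atom * Atom * Atom => Type
b => unit * Atom * Atom => Type
b => unit * b * Atom => Type
b => unit * b * b => Type
b => unit * b * b => Prod => Type
b => unit * b * b => Atom => Type
b => unit * b * b => b => Type
b => unit * b * b => b => Prod
b => unit * b * b => b => Atom
b => unit * b * b => b => unit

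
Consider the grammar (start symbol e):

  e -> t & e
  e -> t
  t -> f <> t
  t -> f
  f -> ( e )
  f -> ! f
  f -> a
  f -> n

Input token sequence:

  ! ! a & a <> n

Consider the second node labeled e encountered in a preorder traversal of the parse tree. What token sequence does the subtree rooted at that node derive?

[e [t [f ! [f ! [f a]]]] & [e [t [f a] <> [t [f n]]]]]

a <> n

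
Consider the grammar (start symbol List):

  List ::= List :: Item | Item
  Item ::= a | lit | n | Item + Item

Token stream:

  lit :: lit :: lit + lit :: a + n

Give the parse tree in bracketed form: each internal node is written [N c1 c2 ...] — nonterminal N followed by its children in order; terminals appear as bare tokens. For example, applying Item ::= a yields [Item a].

List
List :: Item
List :: Item :: Item
List :: Item :: Item :: Item
Item :: Item :: Item :: Item
lit :: Item :: Item :: Item
lit :: lit :: Item :: Item
lit :: lit :: Item + Item :: Item
lit :: lit :: lit + Item :: Item
lit :: lit :: lit + lit :: Item
lit :: lit :: lit + lit :: Item + Item
lit :: lit :: lit + lit :: a + Item
lit :: lit :: lit + lit :: a + n

[List [List [List [List [Item lit]] :: [Item lit]] :: [Item [Item lit] + [Item lit]]] :: [Item [Item a] + [Item n]]]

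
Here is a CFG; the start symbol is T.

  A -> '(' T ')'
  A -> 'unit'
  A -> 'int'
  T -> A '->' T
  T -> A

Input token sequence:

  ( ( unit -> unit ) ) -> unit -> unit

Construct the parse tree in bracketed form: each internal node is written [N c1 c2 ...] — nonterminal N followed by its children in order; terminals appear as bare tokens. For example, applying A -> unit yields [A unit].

T
A -> T
( T ) -> T
( A ) -> T
( ( T ) ) -> T
( ( A -> T ) ) -> T
( ( unit -> T ) ) -> T
( ( unit -> A ) ) -> T
( ( unit -> unit ) ) -> T
( ( unit -> unit ) ) -> A -> T
( ( unit -> unit ) ) -> unit -> T
( ( unit -> unit ) ) -> unit -> A
( ( unit -> unit ) ) -> unit -> unit

[T [A ( [T [A ( [T [A unit] -> [T [A unit]]] )]] )] -> [T [A unit] -> [T [A unit]]]]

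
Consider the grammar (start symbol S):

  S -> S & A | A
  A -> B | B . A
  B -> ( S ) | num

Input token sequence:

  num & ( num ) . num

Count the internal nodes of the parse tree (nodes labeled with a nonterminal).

[S [S [A [B num]]] & [A [B ( [S [A [B num]]] )] . [A [B num]]]]

11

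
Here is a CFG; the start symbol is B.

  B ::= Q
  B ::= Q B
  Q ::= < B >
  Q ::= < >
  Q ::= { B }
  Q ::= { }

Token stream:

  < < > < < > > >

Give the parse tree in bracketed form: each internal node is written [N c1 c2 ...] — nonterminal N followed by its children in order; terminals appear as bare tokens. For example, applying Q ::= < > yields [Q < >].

[B [Q < [B [Q < >] [B [Q < [B [Q < >]] >]]] >]]

B
Q
< B >
< Q B >
< < > B >
< < > Q >
< < > < B > >
< < > < Q > >
< < > < < > > >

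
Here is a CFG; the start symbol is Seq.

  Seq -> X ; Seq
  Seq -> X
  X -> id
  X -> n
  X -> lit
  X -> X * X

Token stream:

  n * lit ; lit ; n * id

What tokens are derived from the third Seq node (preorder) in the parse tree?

n * id

[Seq [X [X n] * [X lit]] ; [Seq [X lit] ; [Seq [X [X n] * [X id]]]]]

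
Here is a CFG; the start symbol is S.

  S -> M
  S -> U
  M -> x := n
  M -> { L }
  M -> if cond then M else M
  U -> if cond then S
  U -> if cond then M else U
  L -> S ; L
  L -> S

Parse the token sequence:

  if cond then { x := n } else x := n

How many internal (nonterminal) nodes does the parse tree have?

[S [M if cond then [M { [L [S [M x := n]]] }] else [M x := n]]]

7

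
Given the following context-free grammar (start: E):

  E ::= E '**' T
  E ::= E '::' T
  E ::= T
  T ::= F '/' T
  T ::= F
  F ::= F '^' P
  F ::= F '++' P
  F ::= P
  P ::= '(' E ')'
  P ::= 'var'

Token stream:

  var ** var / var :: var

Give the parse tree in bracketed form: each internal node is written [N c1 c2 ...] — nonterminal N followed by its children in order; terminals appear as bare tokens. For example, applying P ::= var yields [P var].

E
E :: T
E ** T :: T
T ** T :: T
F ** T :: T
P ** T :: T
var ** T :: T
var ** F / T :: T
var ** P / T :: T
var ** var / T :: T
var ** var / F :: T
var ** var / P :: T
var ** var / var :: T
var ** var / var :: F
var ** var / var :: P
var ** var / var :: var

[E [E [E [T [F [P var]]]] ** [T [F [P var]] / [T [F [P var]]]]] :: [T [F [P var]]]]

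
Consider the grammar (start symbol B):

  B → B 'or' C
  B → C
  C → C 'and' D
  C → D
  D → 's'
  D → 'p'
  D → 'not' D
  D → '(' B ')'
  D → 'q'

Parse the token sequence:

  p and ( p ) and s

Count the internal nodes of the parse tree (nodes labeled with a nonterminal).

10

[B [C [C [C [D p]] and [D ( [B [C [D p]]] )]] and [D s]]]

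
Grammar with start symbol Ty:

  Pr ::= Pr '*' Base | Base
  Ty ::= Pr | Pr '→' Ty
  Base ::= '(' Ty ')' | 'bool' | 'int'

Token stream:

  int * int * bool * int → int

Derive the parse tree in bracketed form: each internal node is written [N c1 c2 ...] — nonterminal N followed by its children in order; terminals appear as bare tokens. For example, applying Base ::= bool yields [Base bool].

Ty
Pr → Ty
Pr * Base → Ty
Pr * Base * Base → Ty
Pr * Base * Base * Base → Ty
Base * Base * Base * Base → Ty
int * Base * Base * Base → Ty
int * int * Base * Base → Ty
int * int * bool * Base → Ty
int * int * bool * int → Ty
int * int * bool * int → Pr
int * int * bool * int → Base
int * int * bool * int → int

[Ty [Pr [Pr [Pr [Pr [Base int]] * [Base int]] * [Base bool]] * [Base int]] → [Ty [Pr [Base int]]]]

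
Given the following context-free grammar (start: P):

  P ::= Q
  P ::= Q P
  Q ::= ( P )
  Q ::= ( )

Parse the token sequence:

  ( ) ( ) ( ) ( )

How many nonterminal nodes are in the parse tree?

[P [Q ( )] [P [Q ( )] [P [Q ( )] [P [Q ( )]]]]]

8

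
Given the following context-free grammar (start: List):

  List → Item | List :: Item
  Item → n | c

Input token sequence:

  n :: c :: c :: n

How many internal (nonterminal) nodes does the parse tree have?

8

[List [List [List [List [Item n]] :: [Item c]] :: [Item c]] :: [Item n]]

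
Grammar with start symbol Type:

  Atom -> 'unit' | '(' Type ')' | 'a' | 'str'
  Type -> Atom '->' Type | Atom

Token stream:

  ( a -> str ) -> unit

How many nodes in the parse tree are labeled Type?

[Type [Atom ( [Type [Atom a] -> [Type [Atom str]]] )] -> [Type [Atom unit]]]

4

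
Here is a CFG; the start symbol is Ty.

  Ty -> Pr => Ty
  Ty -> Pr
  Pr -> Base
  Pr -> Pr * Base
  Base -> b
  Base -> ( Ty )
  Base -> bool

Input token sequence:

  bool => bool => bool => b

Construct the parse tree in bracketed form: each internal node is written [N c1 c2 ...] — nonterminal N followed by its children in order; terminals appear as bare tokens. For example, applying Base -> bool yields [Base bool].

[Ty [Pr [Base bool]] => [Ty [Pr [Base bool]] => [Ty [Pr [Base bool]] => [Ty [Pr [Base b]]]]]]

Ty
Pr => Ty
Base => Ty
bool => Ty
bool => Pr => Ty
bool => Base => Ty
bool => bool => Ty
bool => bool => Pr => Ty
bool => bool => Base => Ty
bool => bool => bool => Ty
bool => bool => bool => Pr
bool => bool => bool => Base
bool => bool => bool => b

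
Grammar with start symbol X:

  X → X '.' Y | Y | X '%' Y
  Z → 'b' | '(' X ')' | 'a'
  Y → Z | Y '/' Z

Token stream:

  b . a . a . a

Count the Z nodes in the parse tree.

[X [X [X [X [Y [Z b]]] . [Y [Z a]]] . [Y [Z a]]] . [Y [Z a]]]

4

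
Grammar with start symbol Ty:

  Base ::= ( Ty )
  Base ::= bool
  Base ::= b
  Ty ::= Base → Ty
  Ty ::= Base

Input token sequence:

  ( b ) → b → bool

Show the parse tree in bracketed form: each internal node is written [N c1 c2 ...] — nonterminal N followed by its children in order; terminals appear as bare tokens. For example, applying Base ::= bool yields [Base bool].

[Ty [Base ( [Ty [Base b]] )] → [Ty [Base b] → [Ty [Base bool]]]]

Ty
Base → Ty
( Ty ) → Ty
( Base ) → Ty
( b ) → Ty
( b ) → Base → Ty
( b ) → b → Ty
( b ) → b → Base
( b ) → b → bool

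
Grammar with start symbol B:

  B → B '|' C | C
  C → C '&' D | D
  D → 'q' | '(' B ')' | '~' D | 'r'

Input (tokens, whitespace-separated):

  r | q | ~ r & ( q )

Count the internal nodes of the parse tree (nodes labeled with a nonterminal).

[B [B [B [C [D r]]] | [C [D q]]] | [C [C [D ~ [D r]]] & [D ( [B [C [D q]]] )]]]

15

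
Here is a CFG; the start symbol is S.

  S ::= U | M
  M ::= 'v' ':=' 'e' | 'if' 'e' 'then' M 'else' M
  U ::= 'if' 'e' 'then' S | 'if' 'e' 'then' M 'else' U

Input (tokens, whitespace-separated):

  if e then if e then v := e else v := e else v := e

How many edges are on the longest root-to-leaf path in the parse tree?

4

[S [M if e then [M if e then [M v := e] else [M v := e]] else [M v := e]]]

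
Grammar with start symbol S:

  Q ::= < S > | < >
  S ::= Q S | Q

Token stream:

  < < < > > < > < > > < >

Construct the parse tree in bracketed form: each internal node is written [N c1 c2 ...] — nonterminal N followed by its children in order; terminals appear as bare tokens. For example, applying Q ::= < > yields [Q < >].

S
Q S
< S > S
< Q S > S
< < S > S > S
< < Q > S > S
< < < > > S > S
< < < > > Q S > S
< < < > > < > S > S
< < < > > < > Q > S
< < < > > < > < > > S
< < < > > < > < > > Q
< < < > > < > < > > < >

[S [Q < [S [Q < [S [Q < >]] >] [S [Q < >] [S [Q < >]]]] >] [S [Q < >]]]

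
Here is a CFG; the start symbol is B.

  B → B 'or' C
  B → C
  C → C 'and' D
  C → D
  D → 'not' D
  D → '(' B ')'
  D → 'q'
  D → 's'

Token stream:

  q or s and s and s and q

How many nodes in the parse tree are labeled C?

5

[B [B [C [D q]]] or [C [C [C [C [D s]] and [D s]] and [D s]] and [D q]]]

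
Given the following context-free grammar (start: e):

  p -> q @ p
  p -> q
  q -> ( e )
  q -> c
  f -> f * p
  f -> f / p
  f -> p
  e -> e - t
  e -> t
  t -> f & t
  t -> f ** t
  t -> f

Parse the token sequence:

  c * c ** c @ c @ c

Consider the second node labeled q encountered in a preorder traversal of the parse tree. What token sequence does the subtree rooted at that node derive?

c

[e [t [f [f [p [q c]]] * [p [q c]]] ** [t [f [p [q c] @ [p [q c] @ [p [q c]]]]]]]]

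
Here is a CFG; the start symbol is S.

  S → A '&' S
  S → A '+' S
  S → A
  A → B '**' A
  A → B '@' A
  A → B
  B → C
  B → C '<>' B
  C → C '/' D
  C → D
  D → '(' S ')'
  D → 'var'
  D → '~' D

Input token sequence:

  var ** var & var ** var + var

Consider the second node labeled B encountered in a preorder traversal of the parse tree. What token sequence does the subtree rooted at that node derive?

var

[S [A [B [C [D var]]] ** [A [B [C [D var]]]]] & [S [A [B [C [D var]]] ** [A [B [C [D var]]]]] + [S [A [B [C [D var]]]]]]]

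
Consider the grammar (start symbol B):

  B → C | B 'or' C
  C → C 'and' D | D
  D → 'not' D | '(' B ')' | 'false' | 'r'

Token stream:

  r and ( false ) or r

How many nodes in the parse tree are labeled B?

[B [B [C [C [D r]] and [D ( [B [C [D false]]] )]]] or [C [D r]]]

3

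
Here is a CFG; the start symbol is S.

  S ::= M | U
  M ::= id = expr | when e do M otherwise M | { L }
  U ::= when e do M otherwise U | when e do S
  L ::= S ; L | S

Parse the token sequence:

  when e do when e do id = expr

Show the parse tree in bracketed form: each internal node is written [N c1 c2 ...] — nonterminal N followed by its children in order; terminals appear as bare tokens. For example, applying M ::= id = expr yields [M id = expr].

[S [U when e do [S [U when e do [S [M id = expr]]]]]]

S
U
when e do S
when e do U
when e do when e do S
when e do when e do M
when e do when e do id = expr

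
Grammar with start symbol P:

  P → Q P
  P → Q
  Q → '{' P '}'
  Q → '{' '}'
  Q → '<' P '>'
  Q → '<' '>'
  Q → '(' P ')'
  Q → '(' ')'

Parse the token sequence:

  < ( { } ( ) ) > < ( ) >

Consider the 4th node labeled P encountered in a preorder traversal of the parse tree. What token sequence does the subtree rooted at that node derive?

( )

[P [Q < [P [Q ( [P [Q { }] [P [Q ( )]]] )]] >] [P [Q < [P [Q ( )]] >]]]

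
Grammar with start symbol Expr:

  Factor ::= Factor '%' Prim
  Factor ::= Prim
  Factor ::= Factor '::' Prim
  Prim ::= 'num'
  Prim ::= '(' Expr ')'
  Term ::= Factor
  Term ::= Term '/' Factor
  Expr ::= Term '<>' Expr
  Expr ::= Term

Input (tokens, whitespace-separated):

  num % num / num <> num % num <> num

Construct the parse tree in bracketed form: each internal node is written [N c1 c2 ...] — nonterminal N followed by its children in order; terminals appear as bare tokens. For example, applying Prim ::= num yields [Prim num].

[Expr [Term [Term [Factor [Factor [Prim num]] % [Prim num]]] / [Factor [Prim num]]] <> [Expr [Term [Factor [Factor [Prim num]] % [Prim num]]] <> [Expr [Term [Factor [Prim num]]]]]]

Expr
Term <> Expr
Term / Factor <> Expr
Factor / Factor <> Expr
Factor % Prim / Factor <> Expr
Prim % Prim / Factor <> Expr
num % Prim / Factor <> Expr
num % num / Factor <> Expr
num % num / Prim <> Expr
num % num / num <> Expr
num % num / num <> Term <> Expr
num % num / num <> Factor <> Expr
num % num / num <> Factor % Prim <> Expr
num % num / num <> Prim % Prim <> Expr
num % num / num <> num % Prim <> Expr
num % num / num <> num % num <> Expr
num % num / num <> num % num <> Term
num % num / num <> num % num <> Factor
num % num / num <> num % num <> Prim
num % num / num <> num % num <> num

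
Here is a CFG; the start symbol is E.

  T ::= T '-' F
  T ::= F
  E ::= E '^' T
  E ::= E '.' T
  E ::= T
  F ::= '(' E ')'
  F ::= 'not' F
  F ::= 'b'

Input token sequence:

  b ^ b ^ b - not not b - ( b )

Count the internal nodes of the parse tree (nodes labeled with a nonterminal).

[E [E [E [T [F b]]] ^ [T [F b]]] ^ [T [T [T [F b]] - [F not [F not [F b]]]] - [F ( [E [T [F b]]] )]]]

18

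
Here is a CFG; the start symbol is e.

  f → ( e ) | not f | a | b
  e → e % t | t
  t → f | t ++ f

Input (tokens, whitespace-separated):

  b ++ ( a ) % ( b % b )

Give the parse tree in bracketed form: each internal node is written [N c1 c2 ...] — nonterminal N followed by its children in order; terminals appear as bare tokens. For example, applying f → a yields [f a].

[e [e [t [t [f b]] ++ [f ( [e [t [f a]]] )]]] % [t [f ( [e [e [t [f b]]] % [t [f b]]] )]]]

e
e % t
t % t
t ++ f % t
f ++ f % t
b ++ f % t
b ++ ( e ) % t
b ++ ( t ) % t
b ++ ( f ) % t
b ++ ( a ) % t
b ++ ( a ) % f
b ++ ( a ) % ( e )
b ++ ( a ) % ( e % t )
b ++ ( a ) % ( t % t )
b ++ ( a ) % ( f % t )
b ++ ( a ) % ( b % t )
b ++ ( a ) % ( b % f )
b ++ ( a ) % ( b % b )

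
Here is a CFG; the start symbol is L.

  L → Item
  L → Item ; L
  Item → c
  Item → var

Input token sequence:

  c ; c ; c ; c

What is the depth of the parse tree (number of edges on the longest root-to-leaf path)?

5

[L [Item c] ; [L [Item c] ; [L [Item c] ; [L [Item c]]]]]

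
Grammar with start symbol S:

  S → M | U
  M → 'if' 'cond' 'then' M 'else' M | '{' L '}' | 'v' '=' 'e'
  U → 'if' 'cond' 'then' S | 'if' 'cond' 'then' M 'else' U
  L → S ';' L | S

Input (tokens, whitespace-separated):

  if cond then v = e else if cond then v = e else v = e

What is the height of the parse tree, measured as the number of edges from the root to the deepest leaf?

4

[S [M if cond then [M v = e] else [M if cond then [M v = e] else [M v = e]]]]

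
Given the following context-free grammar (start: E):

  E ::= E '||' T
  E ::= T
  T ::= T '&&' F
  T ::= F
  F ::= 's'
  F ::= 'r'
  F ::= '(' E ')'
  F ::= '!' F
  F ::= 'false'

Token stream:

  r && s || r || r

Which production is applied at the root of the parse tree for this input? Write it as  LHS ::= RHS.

E ::= E '||' T

[E [E [E [T [T [F r]] && [F s]]] || [T [F r]]] || [T [F r]]]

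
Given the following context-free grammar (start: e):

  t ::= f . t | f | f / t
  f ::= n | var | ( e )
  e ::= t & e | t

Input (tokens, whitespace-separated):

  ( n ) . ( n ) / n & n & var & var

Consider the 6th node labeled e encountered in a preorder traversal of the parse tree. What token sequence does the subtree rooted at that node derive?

var

[e [t [f ( [e [t [f n]]] )] . [t [f ( [e [t [f n]]] )] / [t [f n]]]] & [e [t [f n]] & [e [t [f var]] & [e [t [f var]]]]]]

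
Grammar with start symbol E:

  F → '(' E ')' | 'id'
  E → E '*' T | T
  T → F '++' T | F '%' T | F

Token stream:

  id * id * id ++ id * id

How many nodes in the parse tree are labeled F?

[E [E [E [E [T [F id]]] * [T [F id]]] * [T [F id] ++ [T [F id]]]] * [T [F id]]]

5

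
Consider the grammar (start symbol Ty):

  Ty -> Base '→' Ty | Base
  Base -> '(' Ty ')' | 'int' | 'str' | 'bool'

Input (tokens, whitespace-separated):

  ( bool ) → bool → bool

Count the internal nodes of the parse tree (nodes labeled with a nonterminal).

8

[Ty [Base ( [Ty [Base bool]] )] → [Ty [Base bool] → [Ty [Base bool]]]]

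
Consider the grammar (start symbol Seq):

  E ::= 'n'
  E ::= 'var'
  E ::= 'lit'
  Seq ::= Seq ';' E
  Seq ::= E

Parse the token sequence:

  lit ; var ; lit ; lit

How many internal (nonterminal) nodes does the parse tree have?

8

[Seq [Seq [Seq [Seq [E lit]] ; [E var]] ; [E lit]] ; [E lit]]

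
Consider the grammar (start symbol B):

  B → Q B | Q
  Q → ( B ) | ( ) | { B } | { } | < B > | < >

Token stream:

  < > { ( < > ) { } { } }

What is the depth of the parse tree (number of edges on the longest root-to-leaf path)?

7

[B [Q < >] [B [Q { [B [Q ( [B [Q < >]] )] [B [Q { }] [B [Q { }]]]] }]]]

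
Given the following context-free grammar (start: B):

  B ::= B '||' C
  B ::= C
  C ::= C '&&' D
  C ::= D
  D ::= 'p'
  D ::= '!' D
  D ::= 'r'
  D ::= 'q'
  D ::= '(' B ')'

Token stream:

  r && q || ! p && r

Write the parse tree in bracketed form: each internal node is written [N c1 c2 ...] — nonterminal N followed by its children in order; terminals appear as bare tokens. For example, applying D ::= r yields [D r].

[B [B [C [C [D r]] && [D q]]] || [C [C [D ! [D p]]] && [D r]]]

B
B || C
C || C
C && D || C
D && D || C
r && D || C
r && q || C
r && q || C && D
r && q || D && D
r && q || ! D && D
r && q || ! p && D
r && q || ! p && r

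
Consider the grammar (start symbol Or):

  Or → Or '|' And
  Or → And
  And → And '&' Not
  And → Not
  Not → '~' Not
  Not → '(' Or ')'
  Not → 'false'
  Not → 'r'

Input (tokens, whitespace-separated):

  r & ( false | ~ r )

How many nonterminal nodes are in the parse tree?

[Or [And [And [Not r]] & [Not ( [Or [Or [And [Not false]]] | [And [Not ~ [Not r]]]] )]]]

12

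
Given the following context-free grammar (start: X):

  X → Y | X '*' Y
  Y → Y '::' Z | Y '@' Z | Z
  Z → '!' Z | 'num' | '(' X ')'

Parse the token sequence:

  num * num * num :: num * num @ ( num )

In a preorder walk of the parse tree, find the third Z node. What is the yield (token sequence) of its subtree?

[X [X [X [X [Y [Z num]]] * [Y [Z num]]] * [Y [Y [Z num]] :: [Z num]]] * [Y [Y [Z num]] @ [Z ( [X [Y [Z num]]] )]]]

num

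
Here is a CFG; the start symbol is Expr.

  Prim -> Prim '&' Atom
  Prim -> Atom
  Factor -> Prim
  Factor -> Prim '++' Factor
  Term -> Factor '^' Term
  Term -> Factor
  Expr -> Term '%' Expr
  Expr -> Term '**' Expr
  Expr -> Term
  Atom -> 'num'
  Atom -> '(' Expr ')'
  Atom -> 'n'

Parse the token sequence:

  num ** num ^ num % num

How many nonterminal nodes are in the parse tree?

[Expr [Term [Factor [Prim [Atom num]]]] ** [Expr [Term [Factor [Prim [Atom num]]] ^ [Term [Factor [Prim [Atom num]]]]] % [Expr [Term [Factor [Prim [Atom num]]]]]]]

19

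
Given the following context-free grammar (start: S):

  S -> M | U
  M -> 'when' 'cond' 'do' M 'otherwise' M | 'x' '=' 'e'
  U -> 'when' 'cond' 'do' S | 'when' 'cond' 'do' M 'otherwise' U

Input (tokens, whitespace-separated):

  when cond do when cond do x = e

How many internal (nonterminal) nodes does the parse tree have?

[S [U when cond do [S [U when cond do [S [M x = e]]]]]]

6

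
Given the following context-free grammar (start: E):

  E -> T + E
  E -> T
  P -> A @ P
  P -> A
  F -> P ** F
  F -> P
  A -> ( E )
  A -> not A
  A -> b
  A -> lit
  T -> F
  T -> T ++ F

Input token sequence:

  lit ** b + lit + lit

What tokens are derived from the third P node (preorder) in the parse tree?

lit

[E [T [F [P [A lit]] ** [F [P [A b]]]]] + [E [T [F [P [A lit]]]] + [E [T [F [P [A lit]]]]]]]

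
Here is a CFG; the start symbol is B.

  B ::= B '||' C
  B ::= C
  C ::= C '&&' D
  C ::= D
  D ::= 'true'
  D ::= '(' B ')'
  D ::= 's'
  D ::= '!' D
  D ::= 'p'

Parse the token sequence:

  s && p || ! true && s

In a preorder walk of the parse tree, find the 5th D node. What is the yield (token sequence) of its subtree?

[B [B [C [C [D s]] && [D p]]] || [C [C [D ! [D true]]] && [D s]]]

s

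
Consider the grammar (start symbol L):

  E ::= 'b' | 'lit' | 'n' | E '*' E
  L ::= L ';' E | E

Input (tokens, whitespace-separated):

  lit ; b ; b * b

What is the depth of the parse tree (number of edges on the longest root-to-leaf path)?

4

[L [L [L [E lit]] ; [E b]] ; [E [E b] * [E b]]]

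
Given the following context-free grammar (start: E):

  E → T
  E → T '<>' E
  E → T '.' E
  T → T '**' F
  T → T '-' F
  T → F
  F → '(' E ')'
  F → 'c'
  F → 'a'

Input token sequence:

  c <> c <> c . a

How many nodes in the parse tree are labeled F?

[E [T [F c]] <> [E [T [F c]] <> [E [T [F c]] . [E [T [F a]]]]]]

4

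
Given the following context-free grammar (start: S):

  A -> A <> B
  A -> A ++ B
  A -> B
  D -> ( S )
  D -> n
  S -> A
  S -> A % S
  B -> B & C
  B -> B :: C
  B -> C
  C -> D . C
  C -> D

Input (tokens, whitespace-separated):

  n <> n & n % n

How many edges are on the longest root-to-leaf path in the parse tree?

6

[S [A [A [B [C [D n]]]] <> [B [B [C [D n]]] & [C [D n]]]] % [S [A [B [C [D n]]]]]]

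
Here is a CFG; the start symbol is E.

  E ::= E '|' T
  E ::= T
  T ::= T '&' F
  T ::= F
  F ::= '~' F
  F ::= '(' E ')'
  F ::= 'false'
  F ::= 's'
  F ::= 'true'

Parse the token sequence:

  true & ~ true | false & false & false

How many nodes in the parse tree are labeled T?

5

[E [E [T [T [F true]] & [F ~ [F true]]]] | [T [T [T [F false]] & [F false]] & [F false]]]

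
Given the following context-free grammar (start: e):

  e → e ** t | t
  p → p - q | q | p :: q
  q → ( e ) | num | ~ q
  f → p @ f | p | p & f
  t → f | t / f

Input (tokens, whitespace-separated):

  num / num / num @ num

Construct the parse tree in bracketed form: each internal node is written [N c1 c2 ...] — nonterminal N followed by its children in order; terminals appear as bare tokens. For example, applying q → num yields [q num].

e
t
t / f
t / f / f
f / f / f
p / f / f
q / f / f
num / f / f
num / p / f
num / q / f
num / num / f
num / num / p @ f
num / num / q @ f
num / num / num @ f
num / num / num @ p
num / num / num @ q
num / num / num @ num

[e [t [t [t [f [p [q num]]]] / [f [p [q num]]]] / [f [p [q num]] @ [f [p [q num]]]]]]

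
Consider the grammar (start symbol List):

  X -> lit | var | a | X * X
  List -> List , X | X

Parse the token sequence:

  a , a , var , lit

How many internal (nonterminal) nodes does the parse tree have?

8

[List [List [List [List [X a]] , [X a]] , [X var]] , [X lit]]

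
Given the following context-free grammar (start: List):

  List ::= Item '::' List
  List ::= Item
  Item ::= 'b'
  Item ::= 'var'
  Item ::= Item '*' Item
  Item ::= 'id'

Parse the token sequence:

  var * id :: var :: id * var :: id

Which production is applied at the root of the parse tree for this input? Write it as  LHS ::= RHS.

List ::= Item '::' List

[List [Item [Item var] * [Item id]] :: [List [Item var] :: [List [Item [Item id] * [Item var]] :: [List [Item id]]]]]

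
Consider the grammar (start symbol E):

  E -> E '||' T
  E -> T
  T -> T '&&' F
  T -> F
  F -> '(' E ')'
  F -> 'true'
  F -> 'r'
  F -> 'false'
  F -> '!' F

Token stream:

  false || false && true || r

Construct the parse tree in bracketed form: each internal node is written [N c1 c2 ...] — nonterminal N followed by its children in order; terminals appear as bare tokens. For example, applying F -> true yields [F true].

E
E || T
E || T || T
T || T || T
F || T || T
false || T || T
false || T && F || T
false || F && F || T
false || false && F || T
false || false && true || T
false || false && true || F
false || false && true || r

[E [E [E [T [F false]]] || [T [T [F false]] && [F true]]] || [T [F r]]]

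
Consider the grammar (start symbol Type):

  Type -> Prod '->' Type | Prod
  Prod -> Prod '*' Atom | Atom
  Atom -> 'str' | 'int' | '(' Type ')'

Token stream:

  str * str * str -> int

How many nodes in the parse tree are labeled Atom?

[Type [Prod [Prod [Prod [Atom str]] * [Atom str]] * [Atom str]] -> [Type [Prod [Atom int]]]]

4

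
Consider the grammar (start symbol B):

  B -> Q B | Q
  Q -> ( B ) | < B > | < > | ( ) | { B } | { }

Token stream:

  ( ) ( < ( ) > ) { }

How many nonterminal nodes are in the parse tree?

[B [Q ( )] [B [Q ( [B [Q < [B [Q ( )]] >]] )] [B [Q { }]]]]

10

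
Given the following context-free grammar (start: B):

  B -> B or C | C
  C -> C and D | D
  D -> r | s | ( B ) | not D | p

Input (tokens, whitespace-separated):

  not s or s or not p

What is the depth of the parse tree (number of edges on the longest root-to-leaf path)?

6

[B [B [B [C [D not [D s]]]] or [C [D s]]] or [C [D not [D p]]]]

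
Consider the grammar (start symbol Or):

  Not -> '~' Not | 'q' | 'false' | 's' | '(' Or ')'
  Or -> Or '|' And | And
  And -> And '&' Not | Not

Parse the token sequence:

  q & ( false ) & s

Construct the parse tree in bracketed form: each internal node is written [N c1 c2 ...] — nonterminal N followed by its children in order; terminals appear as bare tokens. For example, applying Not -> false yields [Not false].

[Or [And [And [And [Not q]] & [Not ( [Or [And [Not false]]] )]] & [Not s]]]

Or
And
And & Not
And & Not & Not
Not & Not & Not
q & Not & Not
q & ( Or ) & Not
q & ( And ) & Not
q & ( Not ) & Not
q & ( false ) & Not
q & ( false ) & s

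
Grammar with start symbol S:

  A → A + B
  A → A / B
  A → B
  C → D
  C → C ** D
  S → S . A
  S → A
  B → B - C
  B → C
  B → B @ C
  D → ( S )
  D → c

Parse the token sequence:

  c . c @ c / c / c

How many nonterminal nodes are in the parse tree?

21

[S [S [A [B [C [D c]]]]] . [A [A [A [B [B [C [D c]]] @ [C [D c]]]] / [B [C [D c]]]] / [B [C [D c]]]]]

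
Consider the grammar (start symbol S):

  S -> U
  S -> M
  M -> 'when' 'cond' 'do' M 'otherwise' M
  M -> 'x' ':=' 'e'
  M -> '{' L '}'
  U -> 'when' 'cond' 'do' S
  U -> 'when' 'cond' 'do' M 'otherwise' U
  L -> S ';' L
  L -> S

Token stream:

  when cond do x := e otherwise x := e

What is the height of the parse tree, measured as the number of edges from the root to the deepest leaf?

[S [M when cond do [M x := e] otherwise [M x := e]]]

3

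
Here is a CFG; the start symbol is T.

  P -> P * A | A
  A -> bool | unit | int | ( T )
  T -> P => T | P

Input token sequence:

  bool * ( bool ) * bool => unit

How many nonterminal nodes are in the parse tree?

[T [P [P [P [A bool]] * [A ( [T [P [A bool]]] )]] * [A bool]] => [T [P [A unit]]]]

13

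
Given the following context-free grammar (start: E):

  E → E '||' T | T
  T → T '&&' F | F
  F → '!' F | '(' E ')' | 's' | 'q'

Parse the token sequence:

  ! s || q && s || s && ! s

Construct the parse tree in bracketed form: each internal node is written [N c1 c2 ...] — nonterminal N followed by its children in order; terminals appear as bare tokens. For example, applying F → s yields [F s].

E
E || T
E || T || T
T || T || T
F || T || T
! F || T || T
! s || T || T
! s || T && F || T
! s || F && F || T
! s || q && F || T
! s || q && s || T
! s || q && s || T && F
! s || q && s || F && F
! s || q && s || s && F
! s || q && s || s && ! F
! s || q && s || s && ! s

[E [E [E [T [F ! [F s]]]] || [T [T [F q]] && [F s]]] || [T [T [F s]] && [F ! [F s]]]]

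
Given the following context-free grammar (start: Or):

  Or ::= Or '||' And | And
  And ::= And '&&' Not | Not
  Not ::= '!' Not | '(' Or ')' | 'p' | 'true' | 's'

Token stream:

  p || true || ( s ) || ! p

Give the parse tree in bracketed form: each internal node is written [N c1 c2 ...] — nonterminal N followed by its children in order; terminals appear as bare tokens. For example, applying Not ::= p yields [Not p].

Or
Or || And
Or || And || And
Or || And || And || And
And || And || And || And
Not || And || And || And
p || And || And || And
p || Not || And || And
p || true || And || And
p || true || Not || And
p || true || ( Or ) || And
p || true || ( And ) || And
p || true || ( Not ) || And
p || true || ( s ) || And
p || true || ( s ) || Not
p || true || ( s ) || ! Not
p || true || ( s ) || ! p

[Or [Or [Or [Or [And [Not p]]] || [And [Not true]]] || [And [Not ( [Or [And [Not s]]] )]]] || [And [Not ! [Not p]]]]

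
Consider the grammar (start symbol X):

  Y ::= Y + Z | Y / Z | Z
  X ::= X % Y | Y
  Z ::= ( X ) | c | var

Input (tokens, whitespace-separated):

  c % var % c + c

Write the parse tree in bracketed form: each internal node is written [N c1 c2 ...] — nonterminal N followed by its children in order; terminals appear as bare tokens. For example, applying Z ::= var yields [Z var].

X
X % Y
X % Y % Y
Y % Y % Y
Z % Y % Y
c % Y % Y
c % Z % Y
c % var % Y
c % var % Y + Z
c % var % Z + Z
c % var % c + Z
c % var % c + c

[X [X [X [Y [Z c]]] % [Y [Z var]]] % [Y [Y [Z c]] + [Z c]]]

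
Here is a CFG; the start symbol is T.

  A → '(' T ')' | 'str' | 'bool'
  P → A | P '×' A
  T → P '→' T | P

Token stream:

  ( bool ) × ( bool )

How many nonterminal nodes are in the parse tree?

11

[T [P [P [A ( [T [P [A bool]]] )]] × [A ( [T [P [A bool]]] )]]]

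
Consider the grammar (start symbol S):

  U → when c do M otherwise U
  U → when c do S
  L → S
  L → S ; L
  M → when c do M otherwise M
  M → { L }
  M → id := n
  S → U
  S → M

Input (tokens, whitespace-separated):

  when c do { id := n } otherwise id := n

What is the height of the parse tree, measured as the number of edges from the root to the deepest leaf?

[S [M when c do [M { [L [S [M id := n]]] }] otherwise [M id := n]]]

6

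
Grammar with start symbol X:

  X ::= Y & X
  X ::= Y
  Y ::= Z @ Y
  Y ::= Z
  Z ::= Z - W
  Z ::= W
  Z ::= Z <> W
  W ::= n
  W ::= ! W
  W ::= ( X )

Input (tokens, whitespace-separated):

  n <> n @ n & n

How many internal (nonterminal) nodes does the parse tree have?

13

[X [Y [Z [Z [W n]] <> [W n]] @ [Y [Z [W n]]]] & [X [Y [Z [W n]]]]]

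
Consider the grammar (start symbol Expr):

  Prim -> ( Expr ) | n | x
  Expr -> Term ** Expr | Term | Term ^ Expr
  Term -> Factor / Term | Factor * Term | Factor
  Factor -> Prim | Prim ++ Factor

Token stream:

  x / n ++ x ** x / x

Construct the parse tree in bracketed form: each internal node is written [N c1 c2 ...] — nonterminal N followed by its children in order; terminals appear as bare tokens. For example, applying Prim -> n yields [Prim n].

[Expr [Term [Factor [Prim x]] / [Term [Factor [Prim n] ++ [Factor [Prim x]]]]] ** [Expr [Term [Factor [Prim x]] / [Term [Factor [Prim x]]]]]]

Expr
Term ** Expr
Factor / Term ** Expr
Prim / Term ** Expr
x / Term ** Expr
x / Factor ** Expr
x / Prim ++ Factor ** Expr
x / n ++ Factor ** Expr
x / n ++ Prim ** Expr
x / n ++ x ** Expr
x / n ++ x ** Term
x / n ++ x ** Factor / Term
x / n ++ x ** Prim / Term
x / n ++ x ** x / Term
x / n ++ x ** x / Factor
x / n ++ x ** x / Prim
x / n ++ x ** x / x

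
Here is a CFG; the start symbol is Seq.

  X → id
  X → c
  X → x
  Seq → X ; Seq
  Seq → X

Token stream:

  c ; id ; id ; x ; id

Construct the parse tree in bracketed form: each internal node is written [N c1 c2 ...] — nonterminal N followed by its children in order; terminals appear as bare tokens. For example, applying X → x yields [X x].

[Seq [X c] ; [Seq [X id] ; [Seq [X id] ; [Seq [X x] ; [Seq [X id]]]]]]

Seq
X ; Seq
c ; Seq
c ; X ; Seq
c ; id ; Seq
c ; id ; X ; Seq
c ; id ; id ; Seq
c ; id ; id ; X ; Seq
c ; id ; id ; x ; Seq
c ; id ; id ; x ; X
c ; id ; id ; x ; id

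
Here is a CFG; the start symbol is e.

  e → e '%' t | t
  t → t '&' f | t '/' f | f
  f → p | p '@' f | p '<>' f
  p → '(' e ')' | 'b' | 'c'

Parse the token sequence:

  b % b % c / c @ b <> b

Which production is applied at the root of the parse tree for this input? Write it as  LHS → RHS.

[e [e [e [t [f [p b]]]] % [t [f [p b]]]] % [t [t [f [p c]]] / [f [p c] @ [f [p b] <> [f [p b]]]]]]

e → e '%' t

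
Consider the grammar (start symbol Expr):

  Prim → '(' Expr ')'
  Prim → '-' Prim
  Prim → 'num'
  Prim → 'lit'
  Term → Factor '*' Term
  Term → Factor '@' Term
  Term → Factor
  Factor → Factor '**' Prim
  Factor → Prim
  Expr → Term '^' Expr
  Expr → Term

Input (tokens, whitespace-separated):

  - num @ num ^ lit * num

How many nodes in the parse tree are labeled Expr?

[Expr [Term [Factor [Prim - [Prim num]]] @ [Term [Factor [Prim num]]]] ^ [Expr [Term [Factor [Prim lit]] * [Term [Factor [Prim num]]]]]]

2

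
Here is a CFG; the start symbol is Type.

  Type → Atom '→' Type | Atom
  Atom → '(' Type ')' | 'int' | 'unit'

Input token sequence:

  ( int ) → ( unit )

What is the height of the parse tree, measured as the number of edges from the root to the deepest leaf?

[Type [Atom ( [Type [Atom int]] )] → [Type [Atom ( [Type [Atom unit]] )]]]

5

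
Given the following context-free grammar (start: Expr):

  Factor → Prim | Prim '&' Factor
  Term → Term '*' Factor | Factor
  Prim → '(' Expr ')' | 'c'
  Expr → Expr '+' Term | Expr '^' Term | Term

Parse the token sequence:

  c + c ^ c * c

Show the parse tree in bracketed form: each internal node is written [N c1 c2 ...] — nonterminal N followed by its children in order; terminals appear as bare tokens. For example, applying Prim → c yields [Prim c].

[Expr [Expr [Expr [Term [Factor [Prim c]]]] + [Term [Factor [Prim c]]]] ^ [Term [Term [Factor [Prim c]]] * [Factor [Prim c]]]]

Expr
Expr ^ Term
Expr + Term ^ Term
Term + Term ^ Term
Factor + Term ^ Term
Prim + Term ^ Term
c + Term ^ Term
c + Factor ^ Term
c + Prim ^ Term
c + c ^ Term
c + c ^ Term * Factor
c + c ^ Factor * Factor
c + c ^ Prim * Factor
c + c ^ c * Factor
c + c ^ c * Prim
c + c ^ c * c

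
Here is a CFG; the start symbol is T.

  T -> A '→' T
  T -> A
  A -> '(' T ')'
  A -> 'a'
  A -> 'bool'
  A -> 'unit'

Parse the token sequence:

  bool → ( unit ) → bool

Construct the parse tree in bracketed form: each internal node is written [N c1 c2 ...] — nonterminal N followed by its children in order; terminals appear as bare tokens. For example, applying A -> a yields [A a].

[T [A bool] → [T [A ( [T [A unit]] )] → [T [A bool]]]]

T
A → T
bool → T
bool → A → T
bool → ( T ) → T
bool → ( A ) → T
bool → ( unit ) → T
bool → ( unit ) → A
bool → ( unit ) → bool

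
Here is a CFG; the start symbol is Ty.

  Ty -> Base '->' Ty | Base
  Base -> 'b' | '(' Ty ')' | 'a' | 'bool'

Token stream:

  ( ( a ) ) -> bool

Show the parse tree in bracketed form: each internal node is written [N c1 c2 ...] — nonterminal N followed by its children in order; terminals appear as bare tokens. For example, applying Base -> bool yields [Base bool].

[Ty [Base ( [Ty [Base ( [Ty [Base a]] )]] )] -> [Ty [Base bool]]]

Ty
Base -> Ty
( Ty ) -> Ty
( Base ) -> Ty
( ( Ty ) ) -> Ty
( ( Base ) ) -> Ty
( ( a ) ) -> Ty
( ( a ) ) -> Base
( ( a ) ) -> bool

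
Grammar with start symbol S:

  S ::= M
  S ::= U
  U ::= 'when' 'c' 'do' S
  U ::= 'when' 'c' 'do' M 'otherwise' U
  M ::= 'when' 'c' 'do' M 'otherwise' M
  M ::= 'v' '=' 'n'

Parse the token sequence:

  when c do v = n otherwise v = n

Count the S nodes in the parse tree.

1

[S [M when c do [M v = n] otherwise [M v = n]]]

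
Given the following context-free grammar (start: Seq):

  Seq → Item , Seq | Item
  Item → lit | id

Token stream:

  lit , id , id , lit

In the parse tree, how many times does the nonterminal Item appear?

4

[Seq [Item lit] , [Seq [Item id] , [Seq [Item id] , [Seq [Item lit]]]]]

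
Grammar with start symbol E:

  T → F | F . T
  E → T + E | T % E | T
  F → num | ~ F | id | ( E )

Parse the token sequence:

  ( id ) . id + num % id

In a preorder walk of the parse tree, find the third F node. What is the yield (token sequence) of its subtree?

id

[E [T [F ( [E [T [F id]]] )] . [T [F id]]] + [E [T [F num]] % [E [T [F id]]]]]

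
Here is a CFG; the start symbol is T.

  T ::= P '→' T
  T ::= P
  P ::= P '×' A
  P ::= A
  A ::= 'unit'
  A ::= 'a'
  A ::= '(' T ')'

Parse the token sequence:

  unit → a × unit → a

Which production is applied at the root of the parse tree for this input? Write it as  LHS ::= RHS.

[T [P [A unit]] → [T [P [P [A a]] × [A unit]] → [T [P [A a]]]]]

T ::= P '→' T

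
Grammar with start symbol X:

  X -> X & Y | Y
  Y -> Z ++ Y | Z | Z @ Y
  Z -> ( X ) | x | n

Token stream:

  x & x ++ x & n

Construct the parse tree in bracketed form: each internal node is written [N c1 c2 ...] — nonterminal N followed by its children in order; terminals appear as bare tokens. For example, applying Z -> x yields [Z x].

X
X & Y
X & Y & Y
Y & Y & Y
Z & Y & Y
x & Y & Y
x & Z ++ Y & Y
x & x ++ Y & Y
x & x ++ Z & Y
x & x ++ x & Y
x & x ++ x & Z
x & x ++ x & n

[X [X [X [Y [Z x]]] & [Y [Z x] ++ [Y [Z x]]]] & [Y [Z n]]]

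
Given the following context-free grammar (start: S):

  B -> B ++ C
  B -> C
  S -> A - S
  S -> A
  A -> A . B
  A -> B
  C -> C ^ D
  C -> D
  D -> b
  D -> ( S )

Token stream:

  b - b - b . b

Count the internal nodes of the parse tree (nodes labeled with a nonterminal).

[S [A [B [C [D b]]]] - [S [A [B [C [D b]]]] - [S [A [A [B [C [D b]]]] . [B [C [D b]]]]]]]

19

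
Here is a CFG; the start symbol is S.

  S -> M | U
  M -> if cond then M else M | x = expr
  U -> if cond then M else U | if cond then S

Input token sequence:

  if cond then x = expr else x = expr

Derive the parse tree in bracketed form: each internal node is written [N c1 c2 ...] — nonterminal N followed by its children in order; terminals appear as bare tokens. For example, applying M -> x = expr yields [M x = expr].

[S [M if cond then [M x = expr] else [M x = expr]]]

S
M
if cond then M else M
if cond then x = expr else M
if cond then x = expr else x = expr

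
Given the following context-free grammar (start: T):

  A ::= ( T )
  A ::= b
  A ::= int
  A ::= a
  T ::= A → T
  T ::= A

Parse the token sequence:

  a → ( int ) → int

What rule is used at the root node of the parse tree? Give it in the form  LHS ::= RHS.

T ::= A → T

[T [A a] → [T [A ( [T [A int]] )] → [T [A int]]]]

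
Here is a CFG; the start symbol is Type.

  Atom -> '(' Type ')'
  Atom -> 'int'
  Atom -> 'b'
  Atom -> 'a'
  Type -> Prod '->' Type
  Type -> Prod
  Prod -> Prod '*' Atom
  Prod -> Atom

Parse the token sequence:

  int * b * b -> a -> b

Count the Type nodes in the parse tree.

3

[Type [Prod [Prod [Prod [Atom int]] * [Atom b]] * [Atom b]] -> [Type [Prod [Atom a]] -> [Type [Prod [Atom b]]]]]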